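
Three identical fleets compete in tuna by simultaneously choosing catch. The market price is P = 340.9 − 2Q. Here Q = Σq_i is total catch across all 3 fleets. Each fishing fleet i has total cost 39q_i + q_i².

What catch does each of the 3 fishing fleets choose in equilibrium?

30.19

A representative fishing fleet's profit is π_i = q_i(340.9 − 2Q) − 39q_i − q_i², with Q = q_i + Σ_{j≠i} q_j.
First-order condition: 301.9 − 6q_i − 2Σ_{j≠i} q_j = 0.
Imposing symmetry (q_j = q for all j) turns Σ_{j≠i} q_j into 2q, so 301.9 = 10q and q = 30.19.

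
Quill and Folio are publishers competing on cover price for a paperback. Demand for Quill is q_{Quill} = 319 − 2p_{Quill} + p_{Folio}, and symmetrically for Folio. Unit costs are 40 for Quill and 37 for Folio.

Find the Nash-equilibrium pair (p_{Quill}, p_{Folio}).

Quill's profit: π = (p_{Quill} − 40)(319 − 2p_{Quill} + p_{Folio}).
∂π/∂p_{Quill} = 399 − 4p_{Quill} + p_{Folio} = 0 ⇒ p_{Quill} = 99.75 + 0.25p_{Folio}.
Similarly p_{Folio} = 98.25 + 0.25p_{Quill}.
Solving the two reaction functions simultaneously: (1 − (0.25)(0.25))p_{Quill} = 99.75 + 0.25·98.25, so 0.9375p_{Quill} = 124.3125 and p_{Quill} = 132.6.
Then p_{Folio} = 98.25 + 0.25·132.6 = 131.4.

132.6, 131.4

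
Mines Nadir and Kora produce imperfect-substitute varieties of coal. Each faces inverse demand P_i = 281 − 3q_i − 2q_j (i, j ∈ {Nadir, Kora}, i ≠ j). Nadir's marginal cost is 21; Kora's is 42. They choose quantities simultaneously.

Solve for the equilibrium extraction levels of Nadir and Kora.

Mine Nadir's profit: π = q_{Nadir}(281 − 3q_{Nadir} − 2q_{Kora}) − 21q_{Nadir}.
∂π/∂q_{Nadir} = 260 − 6q_{Nadir} − 2q_{Kora} = 0 ⇒ q_{Nadir} = 130/3 − (1/3)q_{Kora}.
Similarly q_{Kora} = 239/6 − (1/3)q_{Nadir}.
Solving the two reaction functions simultaneously: (1 − (−1/3)(−1/3))q_{Nadir} = 130/3 − (1/3)·(239/6), so (8/9)q_{Nadir} = 541/18 and q_{Nadir} = 33.8125.
Then q_{Kora} = 239/6 − (1/3)·33.8125 = 28.5625.

33.8125, 28.5625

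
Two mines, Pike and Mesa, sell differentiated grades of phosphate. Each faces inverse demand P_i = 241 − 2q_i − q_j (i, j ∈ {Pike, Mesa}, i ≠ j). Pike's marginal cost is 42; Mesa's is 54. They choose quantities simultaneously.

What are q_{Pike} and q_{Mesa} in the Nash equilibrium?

40.6, 36.6

Mine Pike's profit: π = q_{Pike}(241 − 2q_{Pike} − q_{Mesa}) − 42q_{Pike}.
∂π/∂q_{Pike} = 199 − 4q_{Pike} − q_{Mesa} = 0 ⇒ q_{Pike} = 49.75 − 0.25q_{Mesa}.
Similarly q_{Mesa} = 46.75 − 0.25q_{Pike}.
Plugging q_{Mesa} into Pike's best response: q_{Pike} = 49.75 − 0.25(46.75 − 0.25q_{Pike}) ⇒ 0.9375q_{Pike} = 38.0625, so q_{Pike} = 40.6.
Then q_{Mesa} = 46.75 − 0.25·40.6 = 36.6.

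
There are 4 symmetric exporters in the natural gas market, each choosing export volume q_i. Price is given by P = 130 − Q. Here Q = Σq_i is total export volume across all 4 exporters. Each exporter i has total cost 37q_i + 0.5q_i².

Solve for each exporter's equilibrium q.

A representative exporter's profit is π_i = q_i(130 − Q) − 37q_i − 0.5q_i², with Q = q_i + Σ_{j≠i} q_j.
First-order condition: 93 − 3q_i − Σ_{j≠i} q_j = 0.
In a symmetric equilibrium every exporter chooses the same q, so Σ_{j≠i} q_j = 3q. The condition becomes 93 − 6q = 0, giving q = 93/6 = 15.5.

15.5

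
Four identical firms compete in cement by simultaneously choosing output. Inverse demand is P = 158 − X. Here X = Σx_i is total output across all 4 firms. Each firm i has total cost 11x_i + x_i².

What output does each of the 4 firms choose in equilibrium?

A representative firm's profit is π_i = x_i(158 − X) − 11x_i − x_i², with X = x_i + Σ_{j≠i} x_j.
First-order condition: 147 − 4x_i − Σ_{j≠i} x_j = 0.
With identical firms, set every x_j = x: then 147 − 4x − 3x = 0, i.e. x = 147/7 = 21.

21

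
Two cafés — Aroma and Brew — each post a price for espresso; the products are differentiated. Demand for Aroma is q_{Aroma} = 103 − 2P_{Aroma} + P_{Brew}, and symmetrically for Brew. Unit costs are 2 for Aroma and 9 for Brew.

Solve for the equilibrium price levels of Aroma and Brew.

Aroma's profit: π = (P_{Aroma} − 2)(103 − 2P_{Aroma} + P_{Brew}).
∂π/∂P_{Aroma} = 107 − 4P_{Aroma} + P_{Brew} = 0 ⇒ P_{Aroma} = 26.75 + 0.25P_{Brew}.
Similarly P_{Brew} = 30.25 + 0.25P_{Aroma}.
Substituting the second reaction function into the first: P_{Aroma} = 26.75 + 0.25(30.25 + 0.25P_{Aroma}), which gives 0.9375P_{Aroma} = 34.3125 ⇒ P_{Aroma} = 36.6.
Then P_{Brew} = 30.25 + 0.25·36.6 = 39.4.

36.6, 39.4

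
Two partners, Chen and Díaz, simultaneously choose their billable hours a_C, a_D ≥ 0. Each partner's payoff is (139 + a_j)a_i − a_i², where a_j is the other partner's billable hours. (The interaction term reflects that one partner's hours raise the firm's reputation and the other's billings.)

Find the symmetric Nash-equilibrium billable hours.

139

Chen's payoff is (139 + a_D)a_C − a_C².
∂π/∂a_C = 139 + a_D − 2a_C = 0, so a_C = 69.5 + 0.5a_D.
By symmetry a_D = a_C; substituting into the reaction function, 0.5a_C = 69.5 and a_C = 139.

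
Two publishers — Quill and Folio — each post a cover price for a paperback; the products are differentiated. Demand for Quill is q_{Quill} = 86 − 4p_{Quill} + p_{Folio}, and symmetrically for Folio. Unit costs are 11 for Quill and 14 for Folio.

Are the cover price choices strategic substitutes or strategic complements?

strategic complements

Quill's profit: π = (p_{Quill} − 11)(86 − 4p_{Quill} + p_{Folio}).
∂π/∂p_{Quill} = 130 − 8p_{Quill} + p_{Folio} = 0 ⇒ p_{Quill} = 16.25 + 0.125p_{Folio}.
The best-response slope dp_{Quill}/dp_{Folio} = 0.125 > 0: the reaction function is upward-sloping, so the choices are strategic complements.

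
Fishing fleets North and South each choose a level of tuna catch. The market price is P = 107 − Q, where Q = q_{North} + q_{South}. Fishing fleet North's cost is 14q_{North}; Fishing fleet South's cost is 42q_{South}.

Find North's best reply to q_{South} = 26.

Fishing fleet North's profit: π = q_{North}(107 − (q_{North} + q_{South})) − 14q_{North}.
∂π/∂q_{North} = 93 − 2q_{North} − q_{South} = 0, so q_{North} = 46.5 − 0.5q_{South}.
At q_{South} = 26: q_{North} = 46.5 − 0.5·26 = 33.5.

33.5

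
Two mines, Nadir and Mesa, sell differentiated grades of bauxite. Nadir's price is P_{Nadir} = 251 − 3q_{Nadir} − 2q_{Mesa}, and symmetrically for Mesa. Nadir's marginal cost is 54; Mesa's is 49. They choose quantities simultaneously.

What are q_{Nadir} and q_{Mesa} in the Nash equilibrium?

Mine Nadir's profit: π = q_{Nadir}(251 − 3q_{Nadir} − 2q_{Mesa}) − 54q_{Nadir}.
∂π/∂q_{Nadir} = 197 − 6q_{Nadir} − 2q_{Mesa} = 0 ⇒ q_{Nadir} = 197/6 − (1/3)q_{Mesa}.
Similarly q_{Mesa} = 101/3 − (1/3)q_{Nadir}.
Solving the two reaction functions simultaneously: (1 − (−1/3)(−1/3))q_{Nadir} = 197/6 − (1/3)·(101/3), so (8/9)q_{Nadir} = 389/18 and q_{Nadir} = 24.3125.
Then q_{Mesa} = 101/3 − (1/3)·24.3125 = 25.5625.

24.3125, 25.5625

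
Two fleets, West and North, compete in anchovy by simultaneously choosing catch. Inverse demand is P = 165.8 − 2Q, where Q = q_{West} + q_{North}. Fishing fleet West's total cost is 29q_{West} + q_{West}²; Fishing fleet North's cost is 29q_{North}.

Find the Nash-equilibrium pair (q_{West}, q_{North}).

13.68, 27.36

Fishing fleet West's profit: π = q_{West}(165.8 − 2(q_{West} + q_{North})) − 29q_{West} − q_{West}².
∂π/∂q_{West} = 136.8 − 6q_{West} − 2q_{North} = 0, so q_{West} = 22.8 − (1/3)q_{North}.
For North: ∂π/∂q_{North} = 136.8 − 4q_{North} − 2q_{West} = 0 ⇒ q_{North} = 34.2 − 0.5q_{West}.
Solving the two reaction functions simultaneously: (1 − (−1/3)(−0.5))q_{West} = 22.8 − (1/3)·34.2, so (5/6)q_{West} = 11.4 and q_{West} = 13.68.
Then q_{North} = 34.2 − 0.5·13.68 = 27.36.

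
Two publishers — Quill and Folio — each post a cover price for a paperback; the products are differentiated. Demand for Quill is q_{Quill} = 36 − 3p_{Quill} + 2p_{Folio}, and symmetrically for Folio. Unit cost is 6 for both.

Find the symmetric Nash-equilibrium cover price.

13.5

Quill's profit: π = (p_{Quill} − 6)(36 − 3p_{Quill} + 2p_{Folio}).
∂π/∂p_{Quill} = 54 − 6p_{Quill} + 2p_{Folio} = 0 ⇒ p_{Quill} = 9 + (1/3)p_{Folio}.
The game is symmetric, so in equilibrium p_{Folio} = p_{Quill}: the reaction function gives (2/3)p_{Quill} = 9, hence p_{Quill} = 13.5.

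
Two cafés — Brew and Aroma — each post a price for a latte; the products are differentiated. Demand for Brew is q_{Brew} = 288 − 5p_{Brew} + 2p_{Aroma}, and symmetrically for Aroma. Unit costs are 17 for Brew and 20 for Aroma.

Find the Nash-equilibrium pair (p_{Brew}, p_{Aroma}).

Brew's profit: π = (p_{Brew} − 17)(288 − 5p_{Brew} + 2p_{Aroma}).
∂π/∂p_{Brew} = 373 − 10p_{Brew} + 2p_{Aroma} = 0 ⇒ p_{Brew} = 37.3 + 0.2p_{Aroma}.
Similarly p_{Aroma} = 38.8 + 0.2p_{Brew}.
Substituting the second reaction function into the first: p_{Brew} = 37.3 + 0.2(38.8 + 0.2p_{Brew}), which gives 0.96p_{Brew} = 45.06 ⇒ p_{Brew} = 46.9375.
Then p_{Aroma} = 38.8 + 0.2·46.9375 = 48.1875.

46.9375, 48.1875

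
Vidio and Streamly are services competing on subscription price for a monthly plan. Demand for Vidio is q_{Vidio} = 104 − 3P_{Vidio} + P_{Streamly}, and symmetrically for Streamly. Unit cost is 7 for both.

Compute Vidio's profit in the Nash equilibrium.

Vidio's profit: π = (P_{Vidio} − 7)(104 − 3P_{Vidio} + P_{Streamly}).
∂π/∂P_{Vidio} = 125 − 6P_{Vidio} + P_{Streamly} = 0 ⇒ P_{Vidio} = 125/6 + (1/6)P_{Streamly}.
Setting P_{Vidio} = P_{Streamly} in the reaction function: P_{Vidio} = 125/6 + (1/6)P_{Vidio}, so P_{Vidio} = (125/6) / (5/6) = 25.
q_{Vidio} = 104 − 3·25 + 25 = 54.
Profit = (25 − 7)·54 = 972.

972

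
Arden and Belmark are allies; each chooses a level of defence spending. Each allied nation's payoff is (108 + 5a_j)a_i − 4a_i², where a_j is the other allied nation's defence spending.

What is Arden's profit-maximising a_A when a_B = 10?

19.75

Arden's payoff is (108 + 5a_B)a_A − 4a_A².
∂π/∂a_A = 108 + 5a_B − 8a_A = 0, so a_A = 13.5 + 0.625a_B.
At a_B = 10: a_A = 13.5 + 0.625·10 = 19.75.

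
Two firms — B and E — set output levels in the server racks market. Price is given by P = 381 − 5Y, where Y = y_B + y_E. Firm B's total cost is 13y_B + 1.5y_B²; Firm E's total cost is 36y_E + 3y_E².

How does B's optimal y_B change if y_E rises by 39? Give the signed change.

Firm B's profit: π = y_B(381 − 5(y_B + y_E)) − 13y_B − 1.5y_B².
∂π/∂y_B = 368 − 13y_B − 5y_E = 0, so y_B = 368/13 − (5/13)y_E.
The reaction-function slope is −5/13, so a 39-unit rise in y_E moves y_B by −5/13 × 39 = −15. B's best response falls — the actions are strategic substitutes.

-15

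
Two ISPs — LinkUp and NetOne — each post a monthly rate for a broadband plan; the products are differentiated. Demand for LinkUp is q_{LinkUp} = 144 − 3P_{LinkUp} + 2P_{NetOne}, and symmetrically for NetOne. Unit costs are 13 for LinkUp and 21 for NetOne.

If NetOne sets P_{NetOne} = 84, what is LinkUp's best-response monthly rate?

58.5

LinkUp's profit: π = (P_{LinkUp} − 13)(144 − 3P_{LinkUp} + 2P_{NetOne}).
∂π/∂P_{LinkUp} = 183 − 6P_{LinkUp} + 2P_{NetOne} = 0 ⇒ P_{LinkUp} = 30.5 + (1/3)P_{NetOne}.
At P_{NetOne} = 84: P_{LinkUp} = 30.5 + (1/3)·84 = 58.5.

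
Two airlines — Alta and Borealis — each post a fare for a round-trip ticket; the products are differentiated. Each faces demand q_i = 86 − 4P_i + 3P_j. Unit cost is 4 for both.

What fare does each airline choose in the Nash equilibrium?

20.4

Alta's profit: π = (P_{Alta} − 4)(86 − 4P_{Alta} + 3P_{Borealis}).
∂π/∂P_{Alta} = 102 − 8P_{Alta} + 3P_{Borealis} = 0 ⇒ P_{Alta} = 12.75 + 0.375P_{Borealis}.
The game is symmetric, so in equilibrium P_{Borealis} = P_{Alta}: the reaction function gives 0.625P_{Alta} = 12.75, hence P_{Alta} = 20.4.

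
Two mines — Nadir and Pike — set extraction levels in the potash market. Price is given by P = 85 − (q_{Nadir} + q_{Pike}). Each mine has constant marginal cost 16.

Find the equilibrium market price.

Mine Nadir's profit: π = q_{Nadir}(85 − (q_{Nadir} + q_{Pike})) − 16q_{Nadir}.
∂π/∂q_{Nadir} = 69 − 2q_{Nadir} − q_{Pike} = 0, so q_{Nadir} = 34.5 − 0.5q_{Pike}.
The game is symmetric, so in equilibrium q_{Pike} = q_{Nadir}: the reaction function gives 1.5q_{Nadir} = 34.5, hence q_{Nadir} = 23.
Equilibrium price: P = 85 − 46 = 39.

39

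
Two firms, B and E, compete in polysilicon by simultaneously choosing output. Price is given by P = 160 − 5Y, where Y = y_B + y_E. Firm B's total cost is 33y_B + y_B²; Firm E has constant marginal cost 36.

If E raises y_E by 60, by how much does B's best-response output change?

-25

Firm B's profit: π = y_B(160 − 5(y_B + y_E)) − 33y_B − y_B².
∂π/∂y_B = 127 − 12y_B − 5y_E = 0, so y_B = 127/12 − (5/12)y_E.
The reaction-function slope is −5/12, so a 60-unit rise in y_E moves y_B by −5/12 × 60 = −25. B's best response falls — the actions are strategic substitutes.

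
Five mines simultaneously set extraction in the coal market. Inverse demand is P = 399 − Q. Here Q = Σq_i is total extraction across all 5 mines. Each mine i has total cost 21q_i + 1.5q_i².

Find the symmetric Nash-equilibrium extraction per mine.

42

A representative mine's profit is π_i = q_i(399 − Q) − 21q_i − 1.5q_i², with Q = q_i + Σ_{j≠i} q_j.
First-order condition: 378 − 5q_i − Σ_{j≠i} q_j = 0.
Imposing symmetry (q_j = q for all j) turns Σ_{j≠i} q_j into 4q, so 378 = 9q and q = 42.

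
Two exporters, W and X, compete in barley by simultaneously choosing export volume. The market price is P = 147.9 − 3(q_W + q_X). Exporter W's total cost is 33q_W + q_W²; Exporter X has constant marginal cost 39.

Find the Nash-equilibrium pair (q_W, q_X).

9.3, 13.5

Exporter W's profit: π = q_W(147.9 − 3(q_W + q_X)) − 33q_W − q_W².
∂π/∂q_W = 114.9 − 8q_W − 3q_X = 0, so q_W = 14.3625 − 0.375q_X.
For X: ∂π/∂q_X = 108.9 − 6q_X − 3q_W = 0 ⇒ q_X = 18.15 − 0.5q_W.
Plugging q_X into W's best response: q_W = 14.3625 − 0.375(18.15 − 0.5q_W) ⇒ 0.8125q_W = 1209/160, so q_W = 9.3.
Then q_X = 18.15 − 0.5·9.3 = 13.5.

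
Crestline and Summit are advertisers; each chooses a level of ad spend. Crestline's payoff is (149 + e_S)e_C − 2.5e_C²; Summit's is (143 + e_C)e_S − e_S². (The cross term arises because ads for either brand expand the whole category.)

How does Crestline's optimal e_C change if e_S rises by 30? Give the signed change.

Expanding Crestline's payoff: 149e_C + e_Se_C − 2.5e_C².
∂π/∂e_C = 149 + e_S − 5e_C = 0, so e_C = 29.8 + 0.2e_S.
The reaction-function slope is 0.2, so a 30-unit rise in e_S moves e_C by 0.2 × 30 = 6. Crestline's best response rises — the actions are strategic complements.

6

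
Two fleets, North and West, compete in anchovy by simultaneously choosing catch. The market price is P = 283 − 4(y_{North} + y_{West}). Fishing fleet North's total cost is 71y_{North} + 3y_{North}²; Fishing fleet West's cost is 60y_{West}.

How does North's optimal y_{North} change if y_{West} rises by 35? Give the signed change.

-10

Fishing fleet North's profit: π = y_{North}(283 − 4(y_{North} + y_{West})) − 71y_{North} − 3y_{North}².
∂π/∂y_{North} = 212 − 14y_{North} − 4y_{West} = 0, so y_{North} = 106/7 − (2/7)y_{West}.
The reaction-function slope is −2/7, so a 35-unit rise in y_{West} moves y_{North} by −2/7 × 35 = −10. North's best response falls — the actions are strategic substitutes.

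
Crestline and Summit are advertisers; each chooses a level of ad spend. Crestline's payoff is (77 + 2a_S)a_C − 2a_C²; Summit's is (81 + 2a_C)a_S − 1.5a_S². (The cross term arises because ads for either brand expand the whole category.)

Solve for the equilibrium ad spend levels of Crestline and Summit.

49.125, 59.75

Expanding Crestline's payoff: 77a_C + 2a_Sa_C − 2a_C².
∂π/∂a_C = 77 + 2a_S − 4a_C = 0, so a_C = 19.25 + 0.5a_S.
Likewise for Summit: a_S = 27 + (2/3)a_C.
Solving the two reaction functions simultaneously: (1 − (0.5)(2/3))a_C = 19.25 + 0.5·27, so (2/3)a_C = 32.75 and a_C = 49.125.
Then a_S = 27 + (2/3)·49.125 = 59.75.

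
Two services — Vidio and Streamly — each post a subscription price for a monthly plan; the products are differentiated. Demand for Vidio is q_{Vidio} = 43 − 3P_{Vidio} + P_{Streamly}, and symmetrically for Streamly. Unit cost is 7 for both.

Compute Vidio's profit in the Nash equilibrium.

100.92

Vidio's profit: π = (P_{Vidio} − 7)(43 − 3P_{Vidio} + P_{Streamly}).
∂π/∂P_{Vidio} = 64 − 6P_{Vidio} + P_{Streamly} = 0 ⇒ P_{Vidio} = 32/3 + (1/6)P_{Streamly}.
Setting P_{Vidio} = P_{Streamly} in the reaction function: P_{Vidio} = 32/3 + (1/6)P_{Vidio}, so P_{Vidio} = (32/3) / (5/6) = 12.8.
q_{Vidio} = 43 − 3·12.8 + 12.8 = 17.4.
Profit = (12.8 − 7)·17.4 = 100.92.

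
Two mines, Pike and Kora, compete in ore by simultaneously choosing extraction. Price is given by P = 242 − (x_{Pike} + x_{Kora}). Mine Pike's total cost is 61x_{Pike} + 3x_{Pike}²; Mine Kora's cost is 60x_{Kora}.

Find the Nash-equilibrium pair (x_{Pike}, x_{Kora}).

Mine Pike's profit: π = x_{Pike}(242 − (x_{Pike} + x_{Kora})) − 61x_{Pike} − 3x_{Pike}².
∂π/∂x_{Pike} = 181 − 8x_{Pike} − x_{Kora} = 0, so x_{Pike} = 22.625 − 0.125x_{Kora}.
For Kora: ∂π/∂x_{Kora} = 182 − 2x_{Kora} − x_{Pike} = 0 ⇒ x_{Kora} = 91 − 0.5x_{Pike}.
Substituting the second reaction function into the first: x_{Pike} = 22.625 − 0.125(91 − 0.5x_{Pike}), which gives 0.9375x_{Pike} = 11.25 ⇒ x_{Pike} = 12.
Then x_{Kora} = 91 − 0.5·12 = 85.

12, 85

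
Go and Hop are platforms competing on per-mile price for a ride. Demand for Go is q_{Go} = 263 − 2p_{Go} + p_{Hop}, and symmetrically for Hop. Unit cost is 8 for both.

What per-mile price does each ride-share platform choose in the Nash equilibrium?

Go's profit: π = (p_{Go} − 8)(263 − 2p_{Go} + p_{Hop}).
∂π/∂p_{Go} = 279 − 4p_{Go} + p_{Hop} = 0 ⇒ p_{Go} = 69.75 + 0.25p_{Hop}.
By symmetry p_{Hop} = p_{Go}; substituting into the reaction function, 0.75p_{Go} = 69.75 and p_{Go} = 93.

93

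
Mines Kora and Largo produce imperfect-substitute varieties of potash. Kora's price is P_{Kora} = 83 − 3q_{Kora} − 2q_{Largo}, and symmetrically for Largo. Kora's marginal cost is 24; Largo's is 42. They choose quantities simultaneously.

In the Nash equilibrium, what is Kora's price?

49.5

Mine Kora's profit: π = q_{Kora}(83 − 3q_{Kora} − 2q_{Largo}) − 24q_{Kora}.
∂π/∂q_{Kora} = 59 − 6q_{Kora} − 2q_{Largo} = 0 ⇒ q_{Kora} = 59/6 − (1/3)q_{Largo}.
Similarly q_{Largo} = 41/6 − (1/3)q_{Kora}.
Plugging q_{Largo} into Kora's best response: q_{Kora} = 59/6 − (1/3)(41/6 − (1/3)q_{Kora}) ⇒ (8/9)q_{Kora} = 68/9, so q_{Kora} = 8.5.
Then q_{Largo} = 41/6 − (1/3)·8.5 = 4.
P_{Kora} = 83 − 3·8.5 − 2·4 = 49.5.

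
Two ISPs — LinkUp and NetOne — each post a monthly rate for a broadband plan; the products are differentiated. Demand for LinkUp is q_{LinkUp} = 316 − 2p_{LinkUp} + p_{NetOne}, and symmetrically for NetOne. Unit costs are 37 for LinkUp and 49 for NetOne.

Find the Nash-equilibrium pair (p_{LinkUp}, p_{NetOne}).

131.6, 136.4

LinkUp's profit: π = (p_{LinkUp} − 37)(316 − 2p_{LinkUp} + p_{NetOne}).
∂π/∂p_{LinkUp} = 390 − 4p_{LinkUp} + p_{NetOne} = 0 ⇒ p_{LinkUp} = 97.5 + 0.25p_{NetOne}.
Similarly p_{NetOne} = 103.5 + 0.25p_{LinkUp}.
Substituting the second reaction function into the first: p_{LinkUp} = 97.5 + 0.25(103.5 + 0.25p_{LinkUp}), which gives 0.9375p_{LinkUp} = 123.375 ⇒ p_{LinkUp} = 131.6.
Then p_{NetOne} = 103.5 + 0.25·131.6 = 136.4.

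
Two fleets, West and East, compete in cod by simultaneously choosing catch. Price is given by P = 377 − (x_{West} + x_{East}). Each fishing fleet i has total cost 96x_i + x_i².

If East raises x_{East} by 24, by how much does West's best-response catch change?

-6

Fishing fleet West's profit: π = x_{West}(377 − (x_{West} + x_{East})) − 96x_{West} − x_{West}².
∂π/∂x_{West} = 281 − 4x_{West} − x_{East} = 0, so x_{West} = 70.25 − 0.25x_{East}.
The reaction-function slope is −0.25, so a 24-unit rise in x_{East} moves x_{West} by −0.25 × 24 = −6. West's best response falls — the actions are strategic substitutes.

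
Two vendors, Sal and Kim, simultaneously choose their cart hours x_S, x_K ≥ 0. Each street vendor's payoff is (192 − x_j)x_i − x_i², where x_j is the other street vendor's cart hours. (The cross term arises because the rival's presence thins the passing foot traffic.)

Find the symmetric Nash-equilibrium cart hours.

Sal's payoff is (192 − x_K)x_S − x_S².
∂π/∂x_S = 192 − x_K − 2x_S = 0, so x_S = 96 − 0.5x_K.
The game is symmetric, so in equilibrium x_K = x_S: the reaction function gives 1.5x_S = 96, hence x_S = 64.

64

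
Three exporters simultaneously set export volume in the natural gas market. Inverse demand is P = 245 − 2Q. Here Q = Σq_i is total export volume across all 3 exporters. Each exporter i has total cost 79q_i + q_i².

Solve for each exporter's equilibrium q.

16.6

A representative exporter's profit is π_i = q_i(245 − 2Q) − 79q_i − q_i², with Q = q_i + Σ_{j≠i} q_j.
First-order condition: 166 − 6q_i − 2Σ_{j≠i} q_j = 0.
With identical exporters, set every q_j = q: then 166 − 6q − 4q = 0, i.e. q = 166/10 = 16.6.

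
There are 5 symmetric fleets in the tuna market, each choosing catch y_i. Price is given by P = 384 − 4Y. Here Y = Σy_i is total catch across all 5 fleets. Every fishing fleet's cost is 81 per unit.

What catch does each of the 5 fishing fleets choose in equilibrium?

12.625

A representative fishing fleet's profit is π_i = y_i(384 − 4Y) − 81y_i, with Y = y_i + Σ_{j≠i} y_j.
First-order condition: 303 − 8y_i − 4Σ_{j≠i} y_j = 0.
In a symmetric equilibrium every fishing fleet chooses the same y, so Σ_{j≠i} y_j = 4y. The condition becomes 303 − 24y = 0, giving y = 303/24 = 12.625.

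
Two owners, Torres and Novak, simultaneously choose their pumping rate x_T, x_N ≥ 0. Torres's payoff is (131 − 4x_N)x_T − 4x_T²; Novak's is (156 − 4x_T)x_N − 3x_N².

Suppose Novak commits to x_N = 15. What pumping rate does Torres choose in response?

Expanding Torres's payoff: 131x_T − 4x_Nx_T − 4x_T².
∂π/∂x_T = 131 − 4x_N − 8x_T = 0, so x_T = 16.375 − 0.5x_N.
At x_N = 15: x_T = 16.375 − 0.5·15 = 8.875.

8.875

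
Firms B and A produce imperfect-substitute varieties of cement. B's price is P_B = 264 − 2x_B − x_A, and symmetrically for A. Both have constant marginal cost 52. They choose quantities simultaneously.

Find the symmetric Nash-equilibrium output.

42.4

Firm B's profit: π = x_B(264 − 2x_B − x_A) − 52x_B.
∂π/∂x_B = 212 − 4x_B − x_A = 0 ⇒ x_B = 53 − 0.25x_A.
By symmetry x_A = x_B; substituting into the reaction function, 1.25x_B = 53 and x_B = 42.4.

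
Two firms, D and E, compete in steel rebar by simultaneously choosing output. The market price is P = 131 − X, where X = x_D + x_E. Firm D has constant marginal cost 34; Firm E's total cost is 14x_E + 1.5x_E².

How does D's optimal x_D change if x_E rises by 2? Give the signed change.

-1

Firm D's profit: π = x_D(131 − (x_D + x_E)) − 34x_D.
∂π/∂x_D = 97 − 2x_D − x_E = 0, so x_D = 48.5 − 0.5x_E.
The reaction-function slope is −0.5, so a 2-unit rise in x_E moves x_D by −0.5 × 2 = −1. D's best response falls — the actions are strategic substitutes.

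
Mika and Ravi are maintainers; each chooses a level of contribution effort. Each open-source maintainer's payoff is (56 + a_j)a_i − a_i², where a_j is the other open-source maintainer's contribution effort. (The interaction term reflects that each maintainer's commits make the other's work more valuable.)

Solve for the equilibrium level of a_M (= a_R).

56

Mika's payoff is (56 + a_R)a_M − a_M².
∂π/∂a_M = 56 + a_R − 2a_M = 0, so a_M = 28 + 0.5a_R.
The game is symmetric, so in equilibrium a_R = a_M: the reaction function gives 0.5a_M = 28, hence a_M = 56.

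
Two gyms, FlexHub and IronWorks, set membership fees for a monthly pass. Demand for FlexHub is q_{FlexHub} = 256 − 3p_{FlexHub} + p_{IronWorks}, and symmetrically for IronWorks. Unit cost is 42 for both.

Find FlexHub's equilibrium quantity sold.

103.2

FlexHub's profit: π = (p_{FlexHub} − 42)(256 − 3p_{FlexHub} + p_{IronWorks}).
∂π/∂p_{FlexHub} = 382 − 6p_{FlexHub} + p_{IronWorks} = 0 ⇒ p_{FlexHub} = 191/3 + (1/6)p_{IronWorks}.
The game is symmetric, so in equilibrium p_{IronWorks} = p_{FlexHub}: the reaction function gives (5/6)p_{FlexHub} = 191/3, hence p_{FlexHub} = 76.4.
q_{FlexHub} = 256 − 3·76.4 + 76.4 = 103.2.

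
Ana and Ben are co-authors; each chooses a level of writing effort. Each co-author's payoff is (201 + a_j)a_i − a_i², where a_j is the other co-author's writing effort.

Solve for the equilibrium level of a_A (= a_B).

Ana's payoff is (201 + a_B)a_A − a_A².
∂π/∂a_A = 201 + a_B − 2a_A = 0, so a_A = 100.5 + 0.5a_B.
Setting a_A = a_B in the reaction function: a_A = 100.5 + 0.5a_A, so a_A = 100.5 / 0.5 = 201.

201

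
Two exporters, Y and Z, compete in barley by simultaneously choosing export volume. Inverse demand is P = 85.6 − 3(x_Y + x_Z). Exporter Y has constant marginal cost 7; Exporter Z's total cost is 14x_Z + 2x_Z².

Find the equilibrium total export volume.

Exporter Y's profit: π = x_Y(85.6 − 3(x_Y + x_Z)) − 7x_Y.
∂π/∂x_Y = 78.6 − 6x_Y − 3x_Z = 0, so x_Y = 13.1 − 0.5x_Z.
For Z: ∂π/∂x_Z = 71.6 − 10x_Z − 3x_Y = 0 ⇒ x_Z = 7.16 − 0.3x_Y.
Plugging x_Z into Y's best response: x_Y = 13.1 − 0.5(7.16 − 0.3x_Y) ⇒ 0.85x_Y = 9.52, so x_Y = 11.2.
Then x_Z = 7.16 − 0.3·11.2 = 3.8.
Total export volume: 11.2 + 3.8 = 15.

15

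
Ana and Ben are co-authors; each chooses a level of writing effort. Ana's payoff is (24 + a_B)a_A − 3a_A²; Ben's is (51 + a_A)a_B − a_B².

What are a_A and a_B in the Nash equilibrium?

Expanding Ana's payoff: 24a_A + a_Ba_A − 3a_A².
∂π/∂a_A = 24 + a_B − 6a_A = 0, so a_A = 4 + (1/6)a_B.
Likewise for Ben: a_B = 25.5 + 0.5a_A.
Plugging a_B into Ana's best response: a_A = 4 + (1/6)(25.5 + 0.5a_A) ⇒ (11/12)a_A = 8.25, so a_A = 9.
Then a_B = 25.5 + 0.5·9 = 30.

9, 30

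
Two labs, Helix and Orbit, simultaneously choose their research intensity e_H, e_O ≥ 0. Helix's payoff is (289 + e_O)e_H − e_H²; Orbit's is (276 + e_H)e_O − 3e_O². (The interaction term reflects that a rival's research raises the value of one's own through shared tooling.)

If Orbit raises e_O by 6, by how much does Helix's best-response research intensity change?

3

Expanding Helix's payoff: 289e_H + e_Oe_H − e_H².
∂π/∂e_H = 289 + e_O − 2e_H = 0, so e_H = 144.5 + 0.5e_O.
The reaction-function slope is 0.5, so a 6-unit rise in e_O moves e_H by 0.5 × 6 = 3. Helix's best response rises — the actions are strategic complements.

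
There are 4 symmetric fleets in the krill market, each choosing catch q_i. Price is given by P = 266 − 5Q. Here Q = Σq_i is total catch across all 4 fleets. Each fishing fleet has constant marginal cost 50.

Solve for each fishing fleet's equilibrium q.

A representative fishing fleet's profit is π_i = q_i(266 − 5Q) − 50q_i, with Q = q_i + Σ_{j≠i} q_j.
First-order condition: 216 − 10q_i − 5Σ_{j≠i} q_j = 0.
Imposing symmetry (q_j = q for all j) turns Σ_{j≠i} q_j into 3q, so 216 = 25q and q = 8.64.

8.64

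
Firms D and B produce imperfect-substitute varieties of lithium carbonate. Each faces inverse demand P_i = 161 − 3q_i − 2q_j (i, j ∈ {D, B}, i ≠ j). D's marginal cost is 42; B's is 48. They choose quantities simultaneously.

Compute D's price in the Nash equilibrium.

Firm D's profit: π = q_D(161 − 3q_D − 2q_B) − 42q_D.
∂π/∂q_D = 119 − 6q_D − 2q_B = 0 ⇒ q_D = 119/6 − (1/3)q_B.
Similarly q_B = 113/6 − (1/3)q_D.
Substituting the second reaction function into the first: q_D = 119/6 − (1/3)(113/6 − (1/3)q_D), which gives (8/9)q_D = 122/9 ⇒ q_D = 15.25.
Then q_B = 113/6 − (1/3)·15.25 = 13.75.
P_D = 161 − 3·15.25 − 2·13.75 = 87.75.

87.75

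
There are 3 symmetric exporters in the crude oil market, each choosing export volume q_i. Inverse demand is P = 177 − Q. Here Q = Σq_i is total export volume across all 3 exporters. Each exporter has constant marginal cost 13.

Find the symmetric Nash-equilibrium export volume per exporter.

41

A representative exporter's profit is π_i = q_i(177 − Q) − 13q_i, with Q = q_i + Σ_{j≠i} q_j.
First-order condition: 164 − 2q_i − Σ_{j≠i} q_j = 0.
In a symmetric equilibrium every exporter chooses the same q, so Σ_{j≠i} q_j = 2q. The condition becomes 164 − 4q = 0, giving q = 164/4 = 41.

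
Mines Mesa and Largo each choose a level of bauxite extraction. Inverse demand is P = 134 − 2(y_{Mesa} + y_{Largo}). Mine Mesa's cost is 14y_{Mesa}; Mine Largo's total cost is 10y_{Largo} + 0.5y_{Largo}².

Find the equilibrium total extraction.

Mine Mesa's profit: π = y_{Mesa}(134 − 2(y_{Mesa} + y_{Largo})) − 14y_{Mesa}.
∂π/∂y_{Mesa} = 120 − 4y_{Mesa} − 2y_{Largo} = 0, so y_{Mesa} = 30 − 0.5y_{Largo}.
For Largo: ∂π/∂y_{Largo} = 124 − 5y_{Largo} − 2y_{Mesa} = 0 ⇒ y_{Largo} = 24.8 − 0.4y_{Mesa}.
Plugging y_{Largo} into Mesa's best response: y_{Mesa} = 30 − 0.5(24.8 − 0.4y_{Mesa}) ⇒ 0.8y_{Mesa} = 17.6, so y_{Mesa} = 22.
Then y_{Largo} = 24.8 − 0.4·22 = 16.
Total extraction: 22 + 16 = 38.

38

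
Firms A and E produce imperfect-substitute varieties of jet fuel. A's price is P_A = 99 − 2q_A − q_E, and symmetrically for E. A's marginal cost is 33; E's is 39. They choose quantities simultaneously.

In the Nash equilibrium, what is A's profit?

Firm A's profit: π = q_A(99 − 2q_A − q_E) − 33q_A.
∂π/∂q_A = 66 − 4q_A − q_E = 0 ⇒ q_A = 16.5 − 0.25q_E.
Similarly q_E = 15 − 0.25q_A.
Substituting the second reaction function into the first: q_A = 16.5 − 0.25(15 − 0.25q_A), which gives 0.9375q_A = 12.75 ⇒ q_A = 13.6.
Then q_E = 15 − 0.25·13.6 = 11.6.
P_A = 99 − 2·13.6 − 11.6 = 60.2.
Profit = (60.2 − 33)·13.6 = 369.92.

369.92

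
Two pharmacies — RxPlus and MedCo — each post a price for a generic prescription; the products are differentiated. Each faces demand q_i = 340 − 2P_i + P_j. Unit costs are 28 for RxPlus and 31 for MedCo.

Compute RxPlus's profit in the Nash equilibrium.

RxPlus's profit: π = (P_{RxPlus} − 28)(340 − 2P_{RxPlus} + P_{MedCo}).
∂π/∂P_{RxPlus} = 396 − 4P_{RxPlus} + P_{MedCo} = 0 ⇒ P_{RxPlus} = 99 + 0.25P_{MedCo}.
Similarly P_{MedCo} = 100.5 + 0.25P_{RxPlus}.
Substituting the second reaction function into the first: P_{RxPlus} = 99 + 0.25(100.5 + 0.25P_{RxPlus}), which gives 0.9375P_{RxPlus} = 124.125 ⇒ P_{RxPlus} = 132.4.
Then P_{MedCo} = 100.5 + 0.25·132.4 = 133.6.
q_{RxPlus} = 340 − 2·132.4 + 133.6 = 208.8.
Profit = (132.4 − 28)·208.8 = 21798.72.

21798.72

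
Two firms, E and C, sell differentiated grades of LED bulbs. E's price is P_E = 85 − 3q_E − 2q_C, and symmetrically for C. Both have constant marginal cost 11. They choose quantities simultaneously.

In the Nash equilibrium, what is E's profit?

256.6875

Firm E's profit: π = q_E(85 − 3q_E − 2q_C) − 11q_E.
∂π/∂q_E = 74 − 6q_E − 2q_C = 0 ⇒ q_E = 37/3 − (1/3)q_C.
Setting q_E = q_C in the reaction function: q_E = 37/3 − (1/3)q_E, so q_E = (37/3) / (4/3) = 9.25.
P_E = 85 − 3·9.25 − 2·9.25 = 38.75.
Profit = (38.75 − 11)·9.25 = 256.6875.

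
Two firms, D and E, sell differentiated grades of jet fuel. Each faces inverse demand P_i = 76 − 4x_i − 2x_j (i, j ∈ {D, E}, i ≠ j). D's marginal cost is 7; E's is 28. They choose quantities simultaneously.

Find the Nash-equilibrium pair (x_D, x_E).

Firm D's profit: π = x_D(76 − 4x_D − 2x_E) − 7x_D.
∂π/∂x_D = 69 − 8x_D − 2x_E = 0 ⇒ x_D = 8.625 − 0.25x_E.
Similarly x_E = 6 − 0.25x_D.
Substituting the second reaction function into the first: x_D = 8.625 − 0.25(6 − 0.25x_D), which gives 0.9375x_D = 7.125 ⇒ x_D = 7.6.
Then x_E = 6 − 0.25·7.6 = 4.1.

7.6, 4.1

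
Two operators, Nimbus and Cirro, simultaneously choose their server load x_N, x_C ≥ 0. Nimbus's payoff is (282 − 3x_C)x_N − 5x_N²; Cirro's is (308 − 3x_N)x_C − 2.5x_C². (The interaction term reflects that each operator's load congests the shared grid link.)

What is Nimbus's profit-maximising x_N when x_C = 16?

23.4

Expanding Nimbus's payoff: 282x_N − 3x_Cx_N − 5x_N².
∂π/∂x_N = 282 − 3x_C − 10x_N = 0, so x_N = 28.2 − 0.3x_C.
At x_C = 16: x_N = 28.2 − 0.3·16 = 23.4.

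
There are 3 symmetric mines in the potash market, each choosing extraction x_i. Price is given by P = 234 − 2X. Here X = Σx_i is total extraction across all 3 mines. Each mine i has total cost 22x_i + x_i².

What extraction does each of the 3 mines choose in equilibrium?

A representative mine's profit is π_i = x_i(234 − 2X) − 22x_i − x_i², with X = x_i + Σ_{j≠i} x_j.
First-order condition: 212 − 6x_i − 2Σ_{j≠i} x_j = 0.
In a symmetric equilibrium every mine chooses the same x, so Σ_{j≠i} x_j = 2x. The condition becomes 212 − 10x = 0, giving x = 212/10 = 21.2.

21.2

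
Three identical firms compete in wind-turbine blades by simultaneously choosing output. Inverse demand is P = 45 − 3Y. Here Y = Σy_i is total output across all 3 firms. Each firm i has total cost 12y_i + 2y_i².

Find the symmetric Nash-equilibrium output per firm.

A representative firm's profit is π_i = y_i(45 − 3Y) − 12y_i − 2y_i², with Y = y_i + Σ_{j≠i} y_j.
First-order condition: 33 − 10y_i − 3Σ_{j≠i} y_j = 0.
Imposing symmetry (y_j = y for all j) turns Σ_{j≠i} y_j into 2y, so 33 = 16y and y = 2.0625.

2.0625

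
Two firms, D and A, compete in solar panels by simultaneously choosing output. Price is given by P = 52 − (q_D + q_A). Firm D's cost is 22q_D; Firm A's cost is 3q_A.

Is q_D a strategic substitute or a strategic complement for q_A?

strategic substitutes

Firm D's profit: π = q_D(52 − (q_D + q_A)) − 22q_D.
∂π/∂q_D = 30 − 2q_D − q_A = 0, so q_D = 15 − 0.5q_A.
The best-response slope dq_D/dq_A = −0.5 < 0: the reaction function is downward-sloping, so the choices are strategic substitutes.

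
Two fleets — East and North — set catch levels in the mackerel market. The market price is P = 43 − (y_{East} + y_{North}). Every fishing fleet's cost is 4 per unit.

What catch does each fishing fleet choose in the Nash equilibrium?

Fishing fleet East's profit: π = y_{East}(43 − (y_{East} + y_{North})) − 4y_{East}.
∂π/∂y_{East} = 39 − 2y_{East} − y_{North} = 0, so y_{East} = 19.5 − 0.5y_{North}.
By symmetry y_{North} = y_{East}; substituting into the reaction function, 1.5y_{East} = 19.5 and y_{East} = 13.

13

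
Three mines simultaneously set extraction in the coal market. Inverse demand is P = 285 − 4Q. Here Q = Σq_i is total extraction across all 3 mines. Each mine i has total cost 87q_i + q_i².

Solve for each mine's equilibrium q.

11

A representative mine's profit is π_i = q_i(285 − 4Q) − 87q_i − q_i², with Q = q_i + Σ_{j≠i} q_j.
First-order condition: 198 − 10q_i − 4Σ_{j≠i} q_j = 0.
Imposing symmetry (q_j = q for all j) turns Σ_{j≠i} q_j into 2q, so 198 = 18q and q = 11.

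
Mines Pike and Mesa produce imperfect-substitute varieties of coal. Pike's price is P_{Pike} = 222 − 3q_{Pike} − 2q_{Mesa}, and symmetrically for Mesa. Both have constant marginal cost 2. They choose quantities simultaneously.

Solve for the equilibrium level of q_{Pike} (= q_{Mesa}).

27.5

Mine Pike's profit: π = q_{Pike}(222 − 3q_{Pike} − 2q_{Mesa}) − 2q_{Pike}.
∂π/∂q_{Pike} = 220 − 6q_{Pike} − 2q_{Mesa} = 0 ⇒ q_{Pike} = 110/3 − (1/3)q_{Mesa}.
By symmetry q_{Mesa} = q_{Pike}; substituting into the reaction function, (4/3)q_{Pike} = 110/3 and q_{Pike} = 27.5.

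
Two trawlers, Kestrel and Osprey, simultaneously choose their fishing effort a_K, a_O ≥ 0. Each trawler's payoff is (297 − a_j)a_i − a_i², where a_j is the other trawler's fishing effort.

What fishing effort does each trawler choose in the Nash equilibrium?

Kestrel's payoff is (297 − a_O)a_K − a_K².
∂π/∂a_K = 297 − a_O − 2a_K = 0, so a_K = 148.5 − 0.5a_O.
Setting a_K = a_O in the reaction function: a_K = 148.5 − 0.5a_K, so a_K = 148.5 / 1.5 = 99.

99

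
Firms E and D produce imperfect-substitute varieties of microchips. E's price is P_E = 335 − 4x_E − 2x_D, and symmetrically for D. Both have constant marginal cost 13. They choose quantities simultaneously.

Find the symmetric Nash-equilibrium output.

32.2

Firm E's profit: π = x_E(335 − 4x_E − 2x_D) − 13x_E.
∂π/∂x_E = 322 − 8x_E − 2x_D = 0 ⇒ x_E = 40.25 − 0.25x_D.
The game is symmetric, so in equilibrium x_D = x_E: the reaction function gives 1.25x_E = 40.25, hence x_E = 32.2.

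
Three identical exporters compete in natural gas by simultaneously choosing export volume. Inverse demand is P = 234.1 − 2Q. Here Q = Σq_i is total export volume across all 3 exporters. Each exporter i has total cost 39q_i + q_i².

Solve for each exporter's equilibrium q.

A representative exporter's profit is π_i = q_i(234.1 − 2Q) − 39q_i − q_i², with Q = q_i + Σ_{j≠i} q_j.
First-order condition: 195.1 − 6q_i − 2Σ_{j≠i} q_j = 0.
In a symmetric equilibrium every exporter chooses the same q, so Σ_{j≠i} q_j = 2q. The condition becomes 195.1 − 10q = 0, giving q = 195.1/10 = 19.51.

19.51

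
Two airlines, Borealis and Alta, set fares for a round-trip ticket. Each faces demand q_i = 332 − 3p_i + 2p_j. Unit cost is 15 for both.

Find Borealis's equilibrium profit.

18841.6875

Borealis's profit: π = (p_{Borealis} − 15)(332 − 3p_{Borealis} + 2p_{Alta}).
∂π/∂p_{Borealis} = 377 − 6p_{Borealis} + 2p_{Alta} = 0 ⇒ p_{Borealis} = 377/6 + (1/3)p_{Alta}.
Setting p_{Borealis} = p_{Alta} in the reaction function: p_{Borealis} = 377/6 + (1/3)p_{Borealis}, so p_{Borealis} = (377/6) / (2/3) = 94.25.
q_{Borealis} = 332 − 3·94.25 + 2·94.25 = 237.75.
Profit = (94.25 − 15)·237.75 = 18841.6875.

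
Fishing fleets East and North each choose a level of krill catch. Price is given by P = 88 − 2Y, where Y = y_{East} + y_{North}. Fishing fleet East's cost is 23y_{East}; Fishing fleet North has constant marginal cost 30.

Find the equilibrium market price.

47

Fishing fleet East's profit: π = y_{East}(88 − 2(y_{East} + y_{North})) − 23y_{East}.
∂π/∂y_{East} = 65 − 4y_{East} − 2y_{North} = 0, so y_{East} = 16.25 − 0.5y_{North}.
By the same steps for North: y_{North} = 14.5 − 0.5y_{East}.
Solving the two reaction functions simultaneously: (1 − (−0.5)(−0.5))y_{East} = 16.25 − 0.5·14.5, so 0.75y_{East} = 9 and y_{East} = 12.
Then y_{North} = 14.5 − 0.5·12 = 8.5.
Equilibrium price: P = 88 − 2·20.5 = 47.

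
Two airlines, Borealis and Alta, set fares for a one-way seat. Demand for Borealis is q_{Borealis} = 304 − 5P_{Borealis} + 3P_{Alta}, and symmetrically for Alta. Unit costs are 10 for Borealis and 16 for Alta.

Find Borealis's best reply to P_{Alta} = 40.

47.4

Borealis's profit: π = (P_{Borealis} − 10)(304 − 5P_{Borealis} + 3P_{Alta}).
∂π/∂P_{Borealis} = 354 − 10P_{Borealis} + 3P_{Alta} = 0 ⇒ P_{Borealis} = 35.4 + 0.3P_{Alta}.
At P_{Alta} = 40: P_{Borealis} = 35.4 + 0.3·40 = 47.4.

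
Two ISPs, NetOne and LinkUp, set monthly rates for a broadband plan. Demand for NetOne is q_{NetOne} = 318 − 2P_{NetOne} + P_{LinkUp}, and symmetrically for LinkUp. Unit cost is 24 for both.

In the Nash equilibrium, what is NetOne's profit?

19208

NetOne's profit: π = (P_{NetOne} − 24)(318 − 2P_{NetOne} + P_{LinkUp}).
∂π/∂P_{NetOne} = 366 − 4P_{NetOne} + P_{LinkUp} = 0 ⇒ P_{NetOne} = 91.5 + 0.25P_{LinkUp}.
By symmetry P_{LinkUp} = P_{NetOne}; substituting into the reaction function, 0.75P_{NetOne} = 91.5 and P_{NetOne} = 122.
q_{NetOne} = 318 − 2·122 + 122 = 196.
Profit = (122 − 24)·196 = 19208.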